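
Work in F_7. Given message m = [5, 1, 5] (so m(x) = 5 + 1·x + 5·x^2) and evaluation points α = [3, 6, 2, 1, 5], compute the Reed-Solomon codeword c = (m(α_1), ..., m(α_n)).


c = [4, 2, 6, 4, 2]

Message polynomial: m(x) = 5 + 1·x + 5·x^2 (mod 7).
For each evaluation point α_i, compute m(α_i) mod 7:
  α_1 = 3: Horner steps 5 → 2 → 4, so m(3) = 4.
  α_2 = 6: Horner steps 5 → 3 → 2, so m(6) = 2.
  α_3 = 2: Horner steps 5 → 4 → 6, so m(2) = 6.
  α_4 = 1: Horner steps 5 → 6 → 4, so m(1) = 4.
  α_5 = 5: Horner steps 5 → 5 → 2, so m(5) = 2.
Codeword c = [4, 2, 6, 4, 2] ∈ F_7^5.


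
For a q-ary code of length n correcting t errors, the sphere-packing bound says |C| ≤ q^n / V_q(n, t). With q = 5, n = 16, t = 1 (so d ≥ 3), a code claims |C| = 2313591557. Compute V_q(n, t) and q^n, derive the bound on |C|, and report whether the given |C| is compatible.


V_q(n, t) = 65, q^n = 152587890625, Hamming bound = 2347506009, |C| = 2313591557 ≤ bound (satisfied).

Step 1: Compute V_q(n, t) = Σ_{j=0}^1 C(n, j) (q−1)^j.
  j = 0: C(16,0)·(4)^0 = 1·1 = 1.
  j = 1: C(16,1)·(4)^1 = 16·4 = 64.
  V_q(n, t) = 1 + 64 = 65.
Step 2: q^n = 5^16 = 152587890625.
Step 3: Hamming bound ⌊q^n / V_q(n,t)⌋ = ⌊152587890625/65⌋ = 2347506009.
Step 4: Compare |C| = 2313591557 to 2347506009: satisfied.
The claimed |C| lies below the Hamming bound.


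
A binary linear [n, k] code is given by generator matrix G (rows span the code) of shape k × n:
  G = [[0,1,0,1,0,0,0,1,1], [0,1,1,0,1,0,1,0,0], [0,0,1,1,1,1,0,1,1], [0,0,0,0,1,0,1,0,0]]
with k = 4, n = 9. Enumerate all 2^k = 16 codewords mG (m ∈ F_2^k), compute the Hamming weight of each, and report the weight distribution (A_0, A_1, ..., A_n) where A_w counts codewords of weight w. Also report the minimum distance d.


Weight distribution: A_0 = 1, A_2 = 4, A_4 = 5, A_6 = 6. Minimum distance d = 2.

Enumerate all 2^4 = 16 messages m ∈ F_2^4.
For each, compute codeword c = mG in F_2^9, then tally its weight.
  m = 0000 → c = 000000000, weight = 0.
  m = 1000 → c = 010100011, weight = 4.
  m = 0100 → c = 011010100, weight = 4.
  m = 1100 → c = 001110111, weight = 6.
  m = 0010 → c = 001111011, weight = 6.
  m = 1010 → c = 011011000, weight = 4.
  m = 0110 → c = 010101111, weight = 6.
  m = 1110 → c = 000001100, weight = 2.
  m = 0001 → c = 000010100, weight = 2.
  m = 1001 → c = 010110111, weight = 6.
  m = 0101 → c = 011000000, weight = 2.
  m = 1101 → c = 001100011, weight = 4.
  m = 0011 → c = 001101111, weight = 6.
  m = 1011 → c = 011001100, weight = 4.
  m = 0111 → c = 010111011, weight = 6.
  m = 1111 → c = 000011000, weight = 2.
Tally weights:
  weight 0: 1 codewords.
  weight 2: 4 codewords.
  weight 4: 5 codewords.
  weight 6: 6 codewords.
Minimum distance d = smallest w > 0 with A_w > 0 = 2.
Sanity: Σ A_w = 16 = 2^4 = 16 ✓.


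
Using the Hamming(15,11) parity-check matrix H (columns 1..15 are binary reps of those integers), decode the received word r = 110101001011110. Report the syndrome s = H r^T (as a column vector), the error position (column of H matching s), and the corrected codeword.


s = (1, 1, 0, 0)^T, error position = 12, corrected codeword c = 110101001010110

Compute s = H r^T mod 2 one row at a time:
  s_1 = 0 + 1 + 0 + 1 + 1 + 1 + 1 + 0 = 5 ≡ 1 (mod 2).
  s_2 = 1 + 0 + 1 + 0 + 1 + 1 + 1 + 0 = 5 ≡ 1 (mod 2).
  s_3 = 1 + 0 + 1 + 0 + 0 + 1 + 1 + 0 = 4 ≡ 0 (mod 2).
  s_4 = 1 + 0 + 0 + 0 + 1 + 1 + 1 + 0 = 4 ≡ 0 (mod 2).
s = (1, 1, 0, 0)^T — this equals column 12 of H (binary 1100), so error is at position 12.
Correct: flip bit 12 of r = 110101001011110 to get c = 110101001010110.


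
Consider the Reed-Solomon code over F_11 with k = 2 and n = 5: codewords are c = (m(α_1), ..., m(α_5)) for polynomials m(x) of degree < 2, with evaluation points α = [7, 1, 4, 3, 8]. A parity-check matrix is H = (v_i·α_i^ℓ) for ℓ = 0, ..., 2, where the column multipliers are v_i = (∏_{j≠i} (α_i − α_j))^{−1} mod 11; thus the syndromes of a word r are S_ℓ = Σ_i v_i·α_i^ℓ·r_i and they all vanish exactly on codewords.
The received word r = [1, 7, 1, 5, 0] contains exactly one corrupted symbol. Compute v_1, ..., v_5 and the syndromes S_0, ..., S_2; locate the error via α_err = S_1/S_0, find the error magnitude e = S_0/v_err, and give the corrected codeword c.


S = (10, 7, 6), error at position 3, error magnitude e = 8, c = [1, 7, 4, 5, 0].

Step 1: column multipliers v_i = (∏_{j≠i}(α_i − α_j))^{−1} mod 11.
  i = 1 (α = 7): (7−1)(7−4)(7−3)(7−8) = 6·3·4·(−1) = −72 ≡ 5, so v_1 = 5^{−1} = 9 (mod 11).
  i = 2 (α = 1): (1−7)(1−4)(1−3)(1−8) = (−6)·(−3)·(−2)·(−7) = 252 ≡ 10, so v_2 = 10^{−1} = 10 (mod 11).
  i = 3 (α = 4): (4−7)(4−1)(4−3)(4−8) = (−3)·3·1·(−4) = 36 ≡ 3, so v_3 = 3^{−1} = 4 (mod 11).
  i = 4 (α = 3): (3−7)(3−1)(3−4)(3−8) = (−4)·2·(−1)·(−5) = −40 ≡ 4, so v_4 = 4^{−1} = 3 (mod 11).
  i = 5 (α = 8): (8−7)(8−1)(8−4)(8−3) = 1·7·4·5 = 140 ≡ 8, so v_5 = 8^{−1} = 7 (mod 11).
  v = [9, 10, 4, 3, 7].
Step 2: syndromes of r = [1, 7, 1, 5, 0] (all sums mod 11).
  S_0 = Σ v_i r_i = 9·1 + 10·7 + 4·1 + 3·5 + 7·0 = 98 ≡ 10.
  S_1 = Σ v_i α_i r_i = 9·7·1 + 10·1·7 + 4·4·1 + 3·3·5 + 7·8·0 = 194 ≡ 7.
  α_i^2 mod 11 = [5, 1, 5, 9, 9].
  S_2 = Σ v_i α_i^2 r_i = 9·5·1 + 10·1·7 + 4·5·1 + 3·9·5 + 7·9·0 = 270 ≡ 6.
  S = (10, 7, 6) ≠ 0, so r is not a codeword (an error is present).
Step 3: locate the error. For a single error e at position i, S_ℓ = v_i·e·α_i^ℓ, so α_err = S_1/S_0.
  S_0^{−1} = 10^{−1} = 10 (mod 11), so α_err = 7·10 = 70 ≡ 4 = α_3. Error position i = 3.
  Consistency check: S_2/S_1 = 6·8 = 48 ≡ 4 = α_err ✓ (single-error assumption holds).
Step 4: error magnitude e = S_0/v_3 = S_0·∏_{j≠3}(α_3 − α_j) = 10·3 = 30 ≡ 8 (mod 11).
Step 5: correct position 3: c_3 = r_3 − e = 1 − 8 ≡ 4 (mod 11). Hence c = [1, 7, 4, 5, 0].
  Check: interpolating c through the α_i gives m(x) = 8 + 10·x (degree < 2) with m(α_i) = c_i for every i, so c is indeed a codeword.


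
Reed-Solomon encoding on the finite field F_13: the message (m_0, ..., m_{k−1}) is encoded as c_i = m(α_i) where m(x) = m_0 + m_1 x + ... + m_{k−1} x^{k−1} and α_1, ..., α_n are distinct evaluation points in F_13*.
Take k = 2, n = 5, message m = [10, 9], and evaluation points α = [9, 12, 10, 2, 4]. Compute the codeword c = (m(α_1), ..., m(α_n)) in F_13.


c = [0, 1, 9, 2, 7]

Message polynomial: m(x) = 10 + 9·x (mod 13).
For each evaluation point α_i, compute m(α_i) mod 13:
  α_1 = 9: Horner steps 9 → 0, so m(9) = 0.
  α_2 = 12: Horner steps 9 → 1, so m(12) = 1.
  α_3 = 10: Horner steps 9 → 9, so m(10) = 9.
  α_4 = 2: Horner steps 9 → 2, so m(2) = 2.
  α_5 = 4: Horner steps 9 → 7, so m(4) = 7.
Codeword c = [0, 1, 9, 2, 7] ∈ F_13^5.


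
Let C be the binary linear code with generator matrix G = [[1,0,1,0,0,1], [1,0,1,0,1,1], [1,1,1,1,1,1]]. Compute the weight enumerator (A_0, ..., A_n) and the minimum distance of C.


Weight distribution: A_0 = 1, A_1 = 1, A_2 = 1, A_3 = 2, A_4 = 1, A_5 = 1, A_6 = 1. Minimum distance d = 1.

Enumerate all 2^3 = 8 messages m ∈ F_2^3.
For each, compute codeword c = mG in F_2^6, then tally its weight.
  m = 000 → c = 000000, weight = 0.
  m = 100 → c = 101001, weight = 3.
  m = 010 → c = 101011, weight = 4.
  m = 110 → c = 000010, weight = 1.
  m = 001 → c = 111111, weight = 6.
  m = 101 → c = 010110, weight = 3.
  m = 011 → c = 010100, weight = 2.
  m = 111 → c = 111101, weight = 5.
Tally weights:
  weight 0: 1 codewords.
  weight 1: 1 codewords.
  weight 2: 1 codewords.
  weight 3: 2 codewords.
  weight 4: 1 codewords.
  weight 5: 1 codewords.
  weight 6: 1 codewords.
Minimum distance d = smallest w > 0 with A_w > 0 = 1.
Sanity: Σ A_w = 8 = 2^3 = 8 ✓.


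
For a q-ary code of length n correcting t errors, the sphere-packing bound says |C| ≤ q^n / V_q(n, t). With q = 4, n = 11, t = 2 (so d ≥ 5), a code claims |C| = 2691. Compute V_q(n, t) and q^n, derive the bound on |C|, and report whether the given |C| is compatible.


V_q(n, t) = 529, q^n = 4194304, Hamming bound = 7928, |C| = 2691 ≤ bound (satisfied).

Step 1: Compute V_q(n, t) = Σ_{j=0}^2 C(n, j) (q−1)^j.
  j = 0: C(11,0)·(3)^0 = 1·1 = 1.
  j = 1: C(11,1)·(3)^1 = 11·3 = 33.
  j = 2: C(11,2)·(3)^2 = 55·9 = 495.
  V_q(n, t) = 1 + 33 + 495 = 529.
Step 2: q^n = 4^11 = 4194304.
Step 3: Hamming bound ⌊q^n / V_q(n,t)⌋ = ⌊4194304/529⌋ = 7928.
Step 4: Compare |C| = 2691 to 7928: satisfied.
The claimed |C| lies below the Hamming bound.


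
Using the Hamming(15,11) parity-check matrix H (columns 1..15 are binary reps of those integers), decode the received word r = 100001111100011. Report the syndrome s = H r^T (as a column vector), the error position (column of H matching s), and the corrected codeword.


s = (1, 0, 1, 0)^T, error position = 10, corrected codeword c = 100001111000011

Compute s = H r^T mod 2 one row at a time:
  s_1 = 1 + 1 + 1 + 0 + 0 + 0 + 1 + 1 = 5 ≡ 1 (mod 2).
  s_2 = 0 + 0 + 1 + 1 + 0 + 0 + 1 + 1 = 4 ≡ 0 (mod 2).
  s_3 = 0 + 0 + 1 + 1 + 1 + 0 + 1 + 1 = 5 ≡ 1 (mod 2).
  s_4 = 1 + 0 + 0 + 1 + 1 + 0 + 0 + 1 = 4 ≡ 0 (mod 2).
s = (1, 0, 1, 0)^T — this equals column 10 of H (binary 1010), so error is at position 10.
Correct: flip bit 10 of r = 100001111100011 to get c = 100001111000011.


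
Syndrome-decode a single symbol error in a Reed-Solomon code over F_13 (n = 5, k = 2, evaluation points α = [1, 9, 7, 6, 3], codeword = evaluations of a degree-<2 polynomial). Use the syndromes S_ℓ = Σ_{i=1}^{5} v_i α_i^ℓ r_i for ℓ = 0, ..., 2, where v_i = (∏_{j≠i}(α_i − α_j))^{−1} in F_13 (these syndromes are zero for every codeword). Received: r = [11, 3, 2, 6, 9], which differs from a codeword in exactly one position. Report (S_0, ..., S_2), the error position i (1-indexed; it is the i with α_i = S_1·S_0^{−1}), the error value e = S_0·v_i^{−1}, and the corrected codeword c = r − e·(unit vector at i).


S = (9, 11, 12), error at position 3, error magnitude e = 10, c = [11, 3, 5, 6, 9].

Step 1: column multipliers v_i = (∏_{j≠i}(α_i − α_j))^{−1} mod 13.
  i = 1 (α = 1): (1−9)(1−7)(1−6)(1−3) = (−8)·(−6)·(−5)·(−2) = 480 ≡ 12, so v_1 = 12^{−1} = 12 (mod 13).
  i = 2 (α = 9): (9−1)(9−7)(9−6)(9−3) = 8·2·3·6 = 288 ≡ 2, so v_2 = 2^{−1} = 7 (mod 13).
  i = 3 (α = 7): (7−1)(7−9)(7−6)(7−3) = 6·(−2)·1·4 = −48 ≡ 4, so v_3 = 4^{−1} = 10 (mod 13).
  i = 4 (α = 6): (6−1)(6−9)(6−7)(6−3) = 5·(−3)·(−1)·3 = 45 ≡ 6, so v_4 = 6^{−1} = 11 (mod 13).
  i = 5 (α = 3): (3−1)(3−9)(3−7)(3−6) = 2·(−6)·(−4)·(−3) = −144 ≡ 12, so v_5 = 12^{−1} = 12 (mod 13).
  v = [12, 7, 10, 11, 12].
Step 2: syndromes of r = [11, 3, 2, 6, 9] (all sums mod 13).
  S_0 = Σ v_i r_i = 12·11 + 7·3 + 10·2 + 11·6 + 12·9 = 347 ≡ 9.
  S_1 = Σ v_i α_i r_i = 12·1·11 + 7·9·3 + 10·7·2 + 11·6·6 + 12·3·9 = 1181 ≡ 11.
  α_i^2 mod 13 = [1, 3, 10, 10, 9].
  S_2 = Σ v_i α_i^2 r_i = 12·1·11 + 7·3·3 + 10·10·2 + 11·10·6 + 12·9·9 = 2027 ≡ 12.
  S = (9, 11, 12) ≠ 0, so r is not a codeword (an error is present).
Step 3: locate the error. For a single error e at position i, S_ℓ = v_i·e·α_i^ℓ, so α_err = S_1/S_0.
  S_0^{−1} = 9^{−1} = 3 (mod 13), so α_err = 11·3 = 33 ≡ 7 = α_3. Error position i = 3.
  Consistency check: S_2/S_1 = 12·6 = 72 ≡ 7 = α_err ✓ (single-error assumption holds).
Step 4: error magnitude e = S_0/v_3 = S_0·∏_{j≠3}(α_3 − α_j) = 9·4 = 36 ≡ 10 (mod 13).
Step 5: correct position 3: c_3 = r_3 − e = 2 − 10 ≡ 5 (mod 13). Hence c = [11, 3, 5, 6, 9].
  Check: interpolating c through the α_i gives m(x) = 12 + 12·x (degree < 2) with m(α_i) = c_i for every i, so c is indeed a codeword.


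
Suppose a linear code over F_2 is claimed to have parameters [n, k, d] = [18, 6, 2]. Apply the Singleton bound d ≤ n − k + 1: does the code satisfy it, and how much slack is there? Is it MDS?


Singleton RHS = n − k + 1 = 13, slack = 11, bound satisfied, not MDS.

Singleton bound: d ≤ n − k + 1.
Here n = 18, k = 6, so n − k + 1 = 13.
Given d = 2, check d ≤ 13: YES.
Slack = (n − k + 1) − d = 11.
The code is NOT MDS (slack = 11 > 0).
Description: the claimed parameters are [18, 6, 2]_2; such a code would be non-MDS.


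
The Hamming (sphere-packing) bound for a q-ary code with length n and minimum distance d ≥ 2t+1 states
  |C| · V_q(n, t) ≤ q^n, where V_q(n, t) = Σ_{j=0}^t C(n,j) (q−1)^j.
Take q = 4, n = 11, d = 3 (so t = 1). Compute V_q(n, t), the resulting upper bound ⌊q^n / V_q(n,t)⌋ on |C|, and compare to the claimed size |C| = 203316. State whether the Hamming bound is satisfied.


V_q(n, t) = 34, q^n = 4194304, Hamming bound = 123361, |C| = 203316 > bound (violated).

Step 1: Compute V_q(n, t) = Σ_{j=0}^1 C(n, j) (q−1)^j.
  j = 0: C(11,0)·(3)^0 = 1·1 = 1.
  j = 1: C(11,1)·(3)^1 = 11·3 = 33.
  V_q(n, t) = 1 + 33 = 34.
Step 2: q^n = 4^11 = 4194304.
Step 3: Hamming bound ⌊q^n / V_q(n,t)⌋ = ⌊4194304/34⌋ = 123361.
Step 4: Compare |C| = 203316 to 123361: violated.
The claimed |C| lies above the Hamming bound, so no 4-ary code of length 11 with d ≥ 3 can have 203316 codewords.


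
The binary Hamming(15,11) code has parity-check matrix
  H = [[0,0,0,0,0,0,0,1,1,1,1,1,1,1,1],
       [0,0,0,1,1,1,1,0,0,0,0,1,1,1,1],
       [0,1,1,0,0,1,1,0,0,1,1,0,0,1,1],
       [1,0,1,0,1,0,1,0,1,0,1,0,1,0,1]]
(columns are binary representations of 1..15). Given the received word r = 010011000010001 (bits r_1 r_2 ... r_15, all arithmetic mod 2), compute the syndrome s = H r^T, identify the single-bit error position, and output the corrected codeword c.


s = (0, 1, 0, 1)^T, error position = 5, corrected codeword c = 010001000010001

Compute s = H r^T mod 2 one row at a time:
  s_1 = 0 + 0 + 0 + 1 + 0 + 0 + 0 + 1 = 2 ≡ 0 (mod 2).
  s_2 = 0 + 1 + 1 + 0 + 0 + 0 + 0 + 1 = 3 ≡ 1 (mod 2).
  s_3 = 1 + 0 + 1 + 0 + 0 + 1 + 0 + 1 = 4 ≡ 0 (mod 2).
  s_4 = 0 + 0 + 1 + 0 + 0 + 1 + 0 + 1 = 3 ≡ 1 (mod 2).
s = (0, 1, 0, 1)^T — this equals column 5 of H (binary 0101), so error is at position 5.
Correct: flip bit 5 of r = 010011000010001 to get c = 010001000010001.


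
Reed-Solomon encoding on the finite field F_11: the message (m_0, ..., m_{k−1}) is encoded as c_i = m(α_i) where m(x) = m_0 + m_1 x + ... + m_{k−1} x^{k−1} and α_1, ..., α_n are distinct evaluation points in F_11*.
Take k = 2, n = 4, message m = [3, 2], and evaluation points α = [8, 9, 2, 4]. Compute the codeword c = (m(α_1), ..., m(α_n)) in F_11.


c = [8, 10, 7, 0]

Message polynomial: m(x) = 3 + 2·x (mod 11).
For each evaluation point α_i, compute m(α_i) mod 11:
  α_1 = 8: Horner steps 2 → 8, so m(8) = 8.
  α_2 = 9: Horner steps 2 → 10, so m(9) = 10.
  α_3 = 2: Horner steps 2 → 7, so m(2) = 7.
  α_4 = 4: Horner steps 2 → 0, so m(4) = 0.
Codeword c = [8, 10, 7, 0] ∈ F_11^4.


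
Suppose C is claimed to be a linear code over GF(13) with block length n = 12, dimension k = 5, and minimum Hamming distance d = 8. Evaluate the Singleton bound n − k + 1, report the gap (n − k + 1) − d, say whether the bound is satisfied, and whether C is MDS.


Singleton RHS = n − k + 1 = 8, slack = 0, bound satisfied, MDS.

Singleton bound: d ≤ n − k + 1.
Here n = 12, k = 5, so n − k + 1 = 8.
Given d = 8, check d ≤ 8: YES.
Slack = (n − k + 1) − d = 0.
The code is MDS (slack = 0).
Description: the claimed parameters are [12, 5, 8]_13; such a code would be MDS (meets Singleton bound).


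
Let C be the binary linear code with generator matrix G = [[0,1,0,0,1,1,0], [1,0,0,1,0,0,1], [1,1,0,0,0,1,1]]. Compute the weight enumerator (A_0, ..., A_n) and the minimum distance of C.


Weight distribution: A_0 = 1, A_2 = 1, A_3 = 4, A_4 = 1, A_6 = 1. Minimum distance d = 2.

Enumerate all 2^3 = 8 messages m ∈ F_2^3.
For each, compute codeword c = mG in F_2^7, then tally its weight.
  m = 000 → c = 0000000, weight = 0.
  m = 100 → c = 0100110, weight = 3.
  m = 010 → c = 1001001, weight = 3.
  m = 110 → c = 1101111, weight = 6.
  m = 001 → c = 1100011, weight = 4.
  m = 101 → c = 1000101, weight = 3.
  m = 011 → c = 0101010, weight = 3.
  m = 111 → c = 0001100, weight = 2.
Tally weights:
  weight 0: 1 codewords.
  weight 2: 1 codewords.
  weight 3: 4 codewords.
  weight 4: 1 codewords.
  weight 6: 1 codewords.
Minimum distance d = smallest w > 0 with A_w > 0 = 2.
Sanity: Σ A_w = 8 = 2^3 = 8 ✓.


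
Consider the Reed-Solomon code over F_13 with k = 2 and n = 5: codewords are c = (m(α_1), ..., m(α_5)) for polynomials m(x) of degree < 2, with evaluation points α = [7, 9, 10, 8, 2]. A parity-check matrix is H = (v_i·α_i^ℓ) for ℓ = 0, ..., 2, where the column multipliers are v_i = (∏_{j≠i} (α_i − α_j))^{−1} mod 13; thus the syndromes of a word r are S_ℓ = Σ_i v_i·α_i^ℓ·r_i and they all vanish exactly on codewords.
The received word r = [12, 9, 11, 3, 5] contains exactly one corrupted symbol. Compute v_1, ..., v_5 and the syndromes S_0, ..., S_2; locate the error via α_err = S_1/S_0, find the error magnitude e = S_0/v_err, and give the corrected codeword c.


S = (11, 8, 7), error at position 2, error magnitude e = 2, c = [12, 7, 11, 3, 5].

Step 1: column multipliers v_i = (∏_{j≠i}(α_i − α_j))^{−1} mod 13.
  i = 1 (α = 7): (7−9)(7−10)(7−8)(7−2) = (−2)·(−3)·(−1)·5 = −30 ≡ 9, so v_1 = 9^{−1} = 3 (mod 13).
  i = 2 (α = 9): (9−7)(9−10)(9−8)(9−2) = 2·(−1)·1·7 = −14 ≡ 12, so v_2 = 12^{−1} = 12 (mod 13).
  i = 3 (α = 10): (10−7)(10−9)(10−8)(10−2) = 3·1·2·8 = 48 ≡ 9, so v_3 = 9^{−1} = 3 (mod 13).
  i = 4 (α = 8): (8−7)(8−9)(8−10)(8−2) = 1·(−1)·(−2)·6 = 12 ≡ 12, so v_4 = 12^{−1} = 12 (mod 13).
  i = 5 (α = 2): (2−7)(2−9)(2−10)(2−8) = (−5)·(−7)·(−8)·(−6) = 1680 ≡ 3, so v_5 = 3^{−1} = 9 (mod 13).
  v = [3, 12, 3, 12, 9].
Step 2: syndromes of r = [12, 9, 11, 3, 5] (all sums mod 13).
  S_0 = Σ v_i r_i = 3·12 + 12·9 + 3·11 + 12·3 + 9·5 = 258 ≡ 11.
  S_1 = Σ v_i α_i r_i = 3·7·12 + 12·9·9 + 3·10·11 + 12·8·3 + 9·2·5 = 1932 ≡ 8.
  α_i^2 mod 13 = [10, 3, 9, 12, 4].
  S_2 = Σ v_i α_i^2 r_i = 3·10·12 + 12·3·9 + 3·9·11 + 12·12·3 + 9·4·5 = 1593 ≡ 7.
  S = (11, 8, 7) ≠ 0, so r is not a codeword (an error is present).
Step 3: locate the error. For a single error e at position i, S_ℓ = v_i·e·α_i^ℓ, so α_err = S_1/S_0.
  S_0^{−1} = 11^{−1} = 6 (mod 13), so α_err = 8·6 = 48 ≡ 9 = α_2. Error position i = 2.
  Consistency check: S_2/S_1 = 7·5 = 35 ≡ 9 = α_err ✓ (single-error assumption holds).
Step 4: error magnitude e = S_0/v_2 = S_0·∏_{j≠2}(α_2 − α_j) = 11·12 = 132 ≡ 2 (mod 13).
Step 5: correct position 2: c_2 = r_2 − e = 9 − 2 ≡ 7 (mod 13). Hence c = [12, 7, 11, 3, 5].
  Check: interpolating c through the α_i gives m(x) = 10 + 4·x (degree < 2) with m(α_i) = c_i for every i, so c is indeed a codeword.


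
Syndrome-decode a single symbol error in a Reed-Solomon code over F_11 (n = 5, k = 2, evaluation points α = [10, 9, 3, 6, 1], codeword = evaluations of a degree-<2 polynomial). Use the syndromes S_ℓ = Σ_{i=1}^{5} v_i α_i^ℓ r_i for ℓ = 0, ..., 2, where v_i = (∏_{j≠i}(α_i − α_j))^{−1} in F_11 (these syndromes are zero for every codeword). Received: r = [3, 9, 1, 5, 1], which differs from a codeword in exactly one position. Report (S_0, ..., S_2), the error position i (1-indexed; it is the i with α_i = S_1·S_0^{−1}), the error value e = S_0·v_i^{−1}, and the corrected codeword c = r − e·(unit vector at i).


S = (2, 2, 2), error at position 5, error magnitude e = 10, c = [3, 9, 1, 5, 2].

Step 1: column multipliers v_i = (∏_{j≠i}(α_i − α_j))^{−1} mod 11.
  i = 1 (α = 10): (10−9)(10−3)(10−6)(10−1) = 1·7·4·9 = 252 ≡ 10, so v_1 = 10^{−1} = 10 (mod 11).
  i = 2 (α = 9): (9−10)(9−3)(9−6)(9−1) = (−1)·6·3·8 = −144 ≡ 10, so v_2 = 10^{−1} = 10 (mod 11).
  i = 3 (α = 3): (3−10)(3−9)(3−6)(3−1) = (−7)·(−6)·(−3)·2 = −252 ≡ 1, so v_3 = 1^{−1} = 1 (mod 11).
  i = 4 (α = 6): (6−10)(6−9)(6−3)(6−1) = (−4)·(−3)·3·5 = 180 ≡ 4, so v_4 = 4^{−1} = 3 (mod 11).
  i = 5 (α = 1): (1−10)(1−9)(1−3)(1−6) = (−9)·(−8)·(−2)·(−5) = 720 ≡ 5, so v_5 = 5^{−1} = 9 (mod 11).
  v = [10, 10, 1, 3, 9].
Step 2: syndromes of r = [3, 9, 1, 5, 1] (all sums mod 11).
  S_0 = Σ v_i r_i = 10·3 + 10·9 + 1·1 + 3·5 + 9·1 = 145 ≡ 2.
  S_1 = Σ v_i α_i r_i = 10·10·3 + 10·9·9 + 1·3·1 + 3·6·5 + 9·1·1 = 1212 ≡ 2.
  α_i^2 mod 11 = [1, 4, 9, 3, 1].
  S_2 = Σ v_i α_i^2 r_i = 10·1·3 + 10·4·9 + 1·9·1 + 3·3·5 + 9·1·1 = 453 ≡ 2.
  S = (2, 2, 2) ≠ 0, so r is not a codeword (an error is present).
Step 3: locate the error. For a single error e at position i, S_ℓ = v_i·e·α_i^ℓ, so α_err = S_1/S_0.
  S_0^{−1} = 2^{−1} = 6 (mod 11), so α_err = 2·6 = 12 ≡ 1 = α_5. Error position i = 5.
  Consistency check: S_2/S_1 = 2·6 = 12 ≡ 1 = α_err ✓ (single-error assumption holds).
Step 4: error magnitude e = S_0/v_5 = S_0·∏_{j≠5}(α_5 − α_j) = 2·5 = 10 ≡ 10 (mod 11).
Step 5: correct position 5: c_5 = r_5 − e = 1 − 10 ≡ 2 (mod 11). Hence c = [3, 9, 1, 5, 2].
  Check: interpolating c through the α_i gives m(x) = 8 + 5·x (degree < 2) with m(α_i) = c_i for every i, so c is indeed a codeword.


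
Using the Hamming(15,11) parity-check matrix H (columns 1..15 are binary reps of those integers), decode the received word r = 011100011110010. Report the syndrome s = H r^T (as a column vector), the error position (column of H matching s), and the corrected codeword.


s = (1, 0, 1, 1)^T, error position = 11, corrected codeword c = 011100011100010

Compute s = H r^T mod 2 one row at a time:
  s_1 = 1 + 1 + 1 + 1 + 0 + 0 + 1 + 0 = 5 ≡ 1 (mod 2).
  s_2 = 1 + 0 + 0 + 0 + 0 + 0 + 1 + 0 = 2 ≡ 0 (mod 2).
  s_3 = 1 + 1 + 0 + 0 + 1 + 1 + 1 + 0 = 5 ≡ 1 (mod 2).
  s_4 = 0 + 1 + 0 + 0 + 1 + 1 + 0 + 0 = 3 ≡ 1 (mod 2).
s = (1, 0, 1, 1)^T — this equals column 11 of H (binary 1011), so error is at position 11.
Correct: flip bit 11 of r = 011100011110010 to get c = 011100011100010.


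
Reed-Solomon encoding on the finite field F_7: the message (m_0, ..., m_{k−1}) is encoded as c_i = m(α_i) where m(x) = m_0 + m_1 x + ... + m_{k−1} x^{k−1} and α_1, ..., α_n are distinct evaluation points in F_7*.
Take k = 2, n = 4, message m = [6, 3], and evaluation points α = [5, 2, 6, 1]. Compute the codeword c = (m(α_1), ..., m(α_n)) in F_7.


c = [0, 5, 3, 2]

Message polynomial: m(x) = 6 + 3·x (mod 7).
For each evaluation point α_i, compute m(α_i) mod 7:
  α_1 = 5: Horner steps 3 → 0, so m(5) = 0.
  α_2 = 2: Horner steps 3 → 5, so m(2) = 5.
  α_3 = 6: Horner steps 3 → 3, so m(6) = 3.
  α_4 = 1: Horner steps 3 → 2, so m(1) = 2.
Codeword c = [0, 5, 3, 2] ∈ F_7^4.


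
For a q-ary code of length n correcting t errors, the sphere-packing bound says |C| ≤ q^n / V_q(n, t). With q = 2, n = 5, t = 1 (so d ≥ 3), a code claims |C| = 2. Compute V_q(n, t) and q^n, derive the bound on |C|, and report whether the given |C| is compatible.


V_q(n, t) = 6, q^n = 32, Hamming bound = 5, |C| = 2 ≤ bound (satisfied).

Step 1: Compute V_q(n, t) = Σ_{j=0}^1 C(n, j) (q−1)^j.
  j = 0: C(5,0)·(1)^0 = 1·1 = 1.
  j = 1: C(5,1)·(1)^1 = 5·1 = 5.
  V_q(n, t) = 1 + 5 = 6.
Step 2: q^n = 2^5 = 32.
Step 3: Hamming bound ⌊q^n / V_q(n,t)⌋ = ⌊32/6⌋ = 5.
Step 4: Compare |C| = 2 to 5: satisfied.
The claimed |C| lies below the Hamming bound.


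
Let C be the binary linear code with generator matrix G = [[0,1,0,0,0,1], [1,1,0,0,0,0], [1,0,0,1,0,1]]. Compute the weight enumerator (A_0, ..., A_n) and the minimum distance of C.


Weight distribution: A_0 = 1, A_1 = 1, A_2 = 3, A_3 = 3. Minimum distance d = 1.

Enumerate all 2^3 = 8 messages m ∈ F_2^3.
For each, compute codeword c = mG in F_2^6, then tally its weight.
  m = 000 → c = 000000, weight = 0.
  m = 100 → c = 010001, weight = 2.
  m = 010 → c = 110000, weight = 2.
  m = 110 → c = 100001, weight = 2.
  m = 001 → c = 100101, weight = 3.
  m = 101 → c = 110100, weight = 3.
  m = 011 → c = 010101, weight = 3.
  m = 111 → c = 000100, weight = 1.
Tally weights:
  weight 0: 1 codewords.
  weight 1: 1 codewords.
  weight 2: 3 codewords.
  weight 3: 3 codewords.
Minimum distance d = smallest w > 0 with A_w > 0 = 1.
Sanity: Σ A_w = 8 = 2^3 = 8 ✓.


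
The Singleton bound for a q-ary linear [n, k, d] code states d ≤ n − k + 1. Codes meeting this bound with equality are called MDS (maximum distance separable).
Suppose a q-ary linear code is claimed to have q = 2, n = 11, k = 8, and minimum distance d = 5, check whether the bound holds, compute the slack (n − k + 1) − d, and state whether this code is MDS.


Singleton RHS = n − k + 1 = 4, slack = -1, bound violated (no such code; not MDS).

Singleton bound: d ≤ n − k + 1.
Here n = 11, k = 8, so n − k + 1 = 4.
Given d = 5, check d ≤ 4: NO.
Slack = (n − k + 1) − d = -1.
The slack is negative: d = 5 exceeds n − k + 1 = 4 by 1, so the Singleton bound is violated and no linear [11, 8, 5]_2 code can exist. In particular it is not MDS (MDS requires d = n − k + 1 exactly).
Description: the claimed parameters are [11, 8, 5]_2; such a code would be impossible (violates the Singleton bound).


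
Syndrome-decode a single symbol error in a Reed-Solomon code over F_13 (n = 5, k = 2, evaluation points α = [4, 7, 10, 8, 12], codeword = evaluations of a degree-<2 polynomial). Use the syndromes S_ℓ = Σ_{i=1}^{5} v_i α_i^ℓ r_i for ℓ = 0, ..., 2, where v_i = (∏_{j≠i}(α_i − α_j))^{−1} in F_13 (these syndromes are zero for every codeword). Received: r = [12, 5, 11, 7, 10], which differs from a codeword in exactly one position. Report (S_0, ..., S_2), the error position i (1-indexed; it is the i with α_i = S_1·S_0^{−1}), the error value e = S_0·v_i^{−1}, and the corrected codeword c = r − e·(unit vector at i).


S = (1, 12, 1), error at position 5, error magnitude e = 8, c = [12, 5, 11, 7, 2].

Step 1: column multipliers v_i = (∏_{j≠i}(α_i − α_j))^{−1} mod 13.
  i = 1 (α = 4): (4−7)(4−10)(4−8)(4−12) = (−3)·(−6)·(−4)·(−8) = 576 ≡ 4, so v_1 = 4^{−1} = 10 (mod 13).
  i = 2 (α = 7): (7−4)(7−10)(7−8)(7−12) = 3·(−3)·(−1)·(−5) = −45 ≡ 7, so v_2 = 7^{−1} = 2 (mod 13).
  i = 3 (α = 10): (10−4)(10−7)(10−8)(10−12) = 6·3·2·(−2) = −72 ≡ 6, so v_3 = 6^{−1} = 11 (mod 13).
  i = 4 (α = 8): (8−4)(8−7)(8−10)(8−12) = 4·1·(−2)·(−4) = 32 ≡ 6, so v_4 = 6^{−1} = 11 (mod 13).
  i = 5 (α = 12): (12−4)(12−7)(12−10)(12−8) = 8·5·2·4 = 320 ≡ 8, so v_5 = 8^{−1} = 5 (mod 13).
  v = [10, 2, 11, 11, 5].
Step 2: syndromes of r = [12, 5, 11, 7, 10] (all sums mod 13).
  S_0 = Σ v_i r_i = 10·12 + 2·5 + 11·11 + 11·7 + 5·10 = 378 ≡ 1.
  S_1 = Σ v_i α_i r_i = 10·4·12 + 2·7·5 + 11·10·11 + 11·8·7 + 5·12·10 = 2976 ≡ 12.
  α_i^2 mod 13 = [3, 10, 9, 12, 1].
  S_2 = Σ v_i α_i^2 r_i = 10·3·12 + 2·10·5 + 11·9·11 + 11·12·7 + 5·1·10 = 2523 ≡ 1.
  S = (1, 12, 1) ≠ 0, so r is not a codeword (an error is present).
Step 3: locate the error. For a single error e at position i, S_ℓ = v_i·e·α_i^ℓ, so α_err = S_1/S_0.
  S_0^{−1} = 1^{−1} = 1 (mod 13), so α_err = 12·1 = 12 ≡ 12 = α_5. Error position i = 5.
  Consistency check: S_2/S_1 = 1·12 = 12 ≡ 12 = α_err ✓ (single-error assumption holds).
Step 4: error magnitude e = S_0/v_5 = S_0·∏_{j≠5}(α_5 − α_j) = 1·8 = 8 ≡ 8 (mod 13).
Step 5: correct position 5: c_5 = r_5 − e = 10 − 8 ≡ 2 (mod 13). Hence c = [12, 5, 11, 7, 2].
  Check: interpolating c through the α_i gives m(x) = 4 + 2·x (degree < 2) with m(α_i) = c_i for every i, so c is indeed a codeword.


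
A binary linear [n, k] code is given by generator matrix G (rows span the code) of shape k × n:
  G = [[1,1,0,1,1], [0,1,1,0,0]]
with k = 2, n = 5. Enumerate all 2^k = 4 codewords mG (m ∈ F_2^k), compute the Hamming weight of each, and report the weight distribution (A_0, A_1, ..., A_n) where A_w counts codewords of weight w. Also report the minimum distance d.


Weight distribution: A_0 = 1, A_2 = 1, A_4 = 2. Minimum distance d = 2.

Enumerate all 2^2 = 4 messages m ∈ F_2^2.
For each, compute codeword c = mG in F_2^5, then tally its weight.
  m = 00 → c = 00000, weight = 0.
  m = 10 → c = 11011, weight = 4.
  m = 01 → c = 01100, weight = 2.
  m = 11 → c = 10111, weight = 4.
Tally weights:
  weight 0: 1 codewords.
  weight 2: 1 codewords.
  weight 4: 2 codewords.
Minimum distance d = smallest w > 0 with A_w > 0 = 2.
Sanity: Σ A_w = 4 = 2^2 = 4 ✓.


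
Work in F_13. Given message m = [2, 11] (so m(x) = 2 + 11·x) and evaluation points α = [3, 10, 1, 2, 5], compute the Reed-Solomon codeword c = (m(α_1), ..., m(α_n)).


c = [9, 8, 0, 11, 5]

Message polynomial: m(x) = 2 + 11·x (mod 13).
For each evaluation point α_i, compute m(α_i) mod 13:
  α_1 = 3: Horner steps 11 → 9, so m(3) = 9.
  α_2 = 10: Horner steps 11 → 8, so m(10) = 8.
  α_3 = 1: Horner steps 11 → 0, so m(1) = 0.
  α_4 = 2: Horner steps 11 → 11, so m(2) = 11.
  α_5 = 5: Horner steps 11 → 5, so m(5) = 5.
Codeword c = [9, 8, 0, 11, 5] ∈ F_13^5.


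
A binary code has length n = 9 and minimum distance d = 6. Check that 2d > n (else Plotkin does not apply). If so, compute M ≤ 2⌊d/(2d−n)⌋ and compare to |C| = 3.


Plotkin bound M ≤ 4; given |C| = 3 ≤ bound (satisfied).

Check applicability: 2d = 12, n = 9.
2d − n = 3 > 0, so Plotkin applies.
Compute d/(2d−n) = 6/3 ≈ 2.0000.
⌊d/(2d−n)⌋ = 2.
Plotkin bound: M ≤ 2·2 = 4.
Given |C| = 3, check: satisfied.
This |C| is below the Plotkin bound.


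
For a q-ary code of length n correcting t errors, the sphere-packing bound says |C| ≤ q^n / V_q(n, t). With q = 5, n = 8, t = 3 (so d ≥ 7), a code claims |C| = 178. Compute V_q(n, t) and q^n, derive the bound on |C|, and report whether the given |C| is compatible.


V_q(n, t) = 4065, q^n = 390625, Hamming bound = 96, |C| = 178 > bound (violated).

Step 1: Compute V_q(n, t) = Σ_{j=0}^3 C(n, j) (q−1)^j.
  j = 0: C(8,0)·(4)^0 = 1·1 = 1.
  j = 1: C(8,1)·(4)^1 = 8·4 = 32.
  j = 2: C(8,2)·(4)^2 = 28·16 = 448.
  j = 3: C(8,3)·(4)^3 = 56·64 = 3584.
  V_q(n, t) = 1 + 32 + 448 + 3584 = 4065.
Step 2: q^n = 5^8 = 390625.
Step 3: Hamming bound ⌊q^n / V_q(n,t)⌋ = ⌊390625/4065⌋ = 96.
Step 4: Compare |C| = 178 to 96: violated.
The claimed |C| lies above the Hamming bound, so no 5-ary code of length 8 with d ≥ 7 can have 178 codewords.


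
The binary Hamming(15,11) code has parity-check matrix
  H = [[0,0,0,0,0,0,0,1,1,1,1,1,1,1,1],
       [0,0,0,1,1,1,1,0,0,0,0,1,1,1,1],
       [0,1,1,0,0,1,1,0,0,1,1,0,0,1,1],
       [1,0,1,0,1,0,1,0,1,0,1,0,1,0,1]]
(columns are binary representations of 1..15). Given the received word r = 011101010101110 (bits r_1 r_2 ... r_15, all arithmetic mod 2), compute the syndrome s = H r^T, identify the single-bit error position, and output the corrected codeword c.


s = (1, 1, 1, 0)^T, error position = 14, corrected codeword c = 011101010101100

Compute s = H r^T mod 2 one row at a time:
  s_1 = 1 + 0 + 1 + 0 + 1 + 1 + 1 + 0 = 5 ≡ 1 (mod 2).
  s_2 = 1 + 0 + 1 + 0 + 1 + 1 + 1 + 0 = 5 ≡ 1 (mod 2).
  s_3 = 1 + 1 + 1 + 0 + 1 + 0 + 1 + 0 = 5 ≡ 1 (mod 2).
  s_4 = 0 + 1 + 0 + 0 + 0 + 0 + 1 + 0 = 2 ≡ 0 (mod 2).
s = (1, 1, 1, 0)^T — this equals column 14 of H (binary 1110), so error is at position 14.
Correct: flip bit 14 of r = 011101010101110 to get c = 011101010101100.


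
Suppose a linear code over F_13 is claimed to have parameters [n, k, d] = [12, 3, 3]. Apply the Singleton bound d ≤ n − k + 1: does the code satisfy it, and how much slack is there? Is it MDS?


Singleton RHS = n − k + 1 = 10, slack = 7, bound satisfied, not MDS.

Singleton bound: d ≤ n − k + 1.
Here n = 12, k = 3, so n − k + 1 = 10.
Given d = 3, check d ≤ 10: YES.
Slack = (n − k + 1) − d = 7.
The code is NOT MDS (slack = 7 > 0).
Description: the claimed parameters are [12, 3, 3]_13; such a code would be non-MDS.


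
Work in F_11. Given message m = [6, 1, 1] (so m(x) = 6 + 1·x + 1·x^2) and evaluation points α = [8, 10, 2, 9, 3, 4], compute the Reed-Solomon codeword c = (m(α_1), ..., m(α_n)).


c = [1, 6, 1, 8, 7, 4]

Message polynomial: m(x) = 6 + 1·x + 1·x^2 (mod 11).
For each evaluation point α_i, compute m(α_i) mod 11:
  α_1 = 8: Horner steps 1 → 9 → 1, so m(8) = 1.
  α_2 = 10: Horner steps 1 → 0 → 6, so m(10) = 6.
  α_3 = 2: Horner steps 1 → 3 → 1, so m(2) = 1.
  α_4 = 9: Horner steps 1 → 10 → 8, so m(9) = 8.
  α_5 = 3: Horner steps 1 → 4 → 7, so m(3) = 7.
  α_6 = 4: Horner steps 1 → 5 → 4, so m(4) = 4.
Codeword c = [1, 6, 1, 8, 7, 4] ∈ F_11^6.


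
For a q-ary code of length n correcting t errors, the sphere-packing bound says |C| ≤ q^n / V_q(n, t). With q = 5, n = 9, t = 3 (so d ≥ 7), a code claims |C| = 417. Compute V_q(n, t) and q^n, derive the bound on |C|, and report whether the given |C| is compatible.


V_q(n, t) = 5989, q^n = 1953125, Hamming bound = 326, |C| = 417 > bound (violated).

Step 1: Compute V_q(n, t) = Σ_{j=0}^3 C(n, j) (q−1)^j.
  j = 0: C(9,0)·(4)^0 = 1·1 = 1.
  j = 1: C(9,1)·(4)^1 = 9·4 = 36.
  j = 2: C(9,2)·(4)^2 = 36·16 = 576.
  j = 3: C(9,3)·(4)^3 = 84·64 = 5376.
  V_q(n, t) = 1 + 36 + 576 + 5376 = 5989.
Step 2: q^n = 5^9 = 1953125.
Step 3: Hamming bound ⌊q^n / V_q(n,t)⌋ = ⌊1953125/5989⌋ = 326.
Step 4: Compare |C| = 417 to 326: violated.
The claimed |C| lies above the Hamming bound, so no 5-ary code of length 9 with d ≥ 7 can have 417 codewords.


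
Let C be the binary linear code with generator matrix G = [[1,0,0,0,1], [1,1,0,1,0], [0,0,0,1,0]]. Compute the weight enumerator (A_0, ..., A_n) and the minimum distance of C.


Weight distribution: A_0 = 1, A_1 = 1, A_2 = 3, A_3 = 3. Minimum distance d = 1.

Enumerate all 2^3 = 8 messages m ∈ F_2^3.
For each, compute codeword c = mG in F_2^5, then tally its weight.
  m = 000 → c = 00000, weight = 0.
  m = 100 → c = 10001, weight = 2.
  m = 010 → c = 11010, weight = 3.
  m = 110 → c = 01011, weight = 3.
  m = 001 → c = 00010, weight = 1.
  m = 101 → c = 10011, weight = 3.
  m = 011 → c = 11000, weight = 2.
  m = 111 → c = 01001, weight = 2.
Tally weights:
  weight 0: 1 codewords.
  weight 1: 1 codewords.
  weight 2: 3 codewords.
  weight 3: 3 codewords.
Minimum distance d = smallest w > 0 with A_w > 0 = 1.
Sanity: Σ A_w = 8 = 2^3 = 8 ✓.


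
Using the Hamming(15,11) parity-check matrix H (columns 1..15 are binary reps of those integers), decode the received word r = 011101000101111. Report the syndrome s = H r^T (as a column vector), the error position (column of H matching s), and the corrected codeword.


s = (1, 0, 0, 1)^T, error position = 9, corrected codeword c = 011101001101111

Compute s = H r^T mod 2 one row at a time:
  s_1 = 0 + 0 + 1 + 0 + 1 + 1 + 1 + 1 = 5 ≡ 1 (mod 2).
  s_2 = 1 + 0 + 1 + 0 + 1 + 1 + 1 + 1 = 6 ≡ 0 (mod 2).
  s_3 = 1 + 1 + 1 + 0 + 1 + 0 + 1 + 1 = 6 ≡ 0 (mod 2).
  s_4 = 0 + 1 + 0 + 0 + 0 + 0 + 1 + 1 = 3 ≡ 1 (mod 2).
s = (1, 0, 0, 1)^T — this equals column 9 of H (binary 1001), so error is at position 9.
Correct: flip bit 9 of r = 011101000101111 to get c = 011101001101111.


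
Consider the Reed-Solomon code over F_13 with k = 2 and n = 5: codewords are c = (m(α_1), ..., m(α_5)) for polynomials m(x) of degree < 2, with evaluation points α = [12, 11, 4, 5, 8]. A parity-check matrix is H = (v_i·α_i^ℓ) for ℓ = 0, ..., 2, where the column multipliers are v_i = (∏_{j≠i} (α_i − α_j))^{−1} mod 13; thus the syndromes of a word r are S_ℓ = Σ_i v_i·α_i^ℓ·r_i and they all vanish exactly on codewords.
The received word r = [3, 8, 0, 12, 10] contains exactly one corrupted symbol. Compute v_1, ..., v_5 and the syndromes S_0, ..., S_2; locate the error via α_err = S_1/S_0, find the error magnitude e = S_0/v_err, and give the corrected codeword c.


S = (3, 12, 9), error at position 3, error magnitude e = 9, c = [3, 8, 4, 12, 10].

Step 1: column multipliers v_i = (∏_{j≠i}(α_i − α_j))^{−1} mod 13.
  i = 1 (α = 12): (12−11)(12−4)(12−5)(12−8) = 1·8·7·4 = 224 ≡ 3, so v_1 = 3^{−1} = 9 (mod 13).
  i = 2 (α = 11): (11−12)(11−4)(11−5)(11−8) = (−1)·7·6·3 = −126 ≡ 4, so v_2 = 4^{−1} = 10 (mod 13).
  i = 3 (α = 4): (4−12)(4−11)(4−5)(4−8) = (−8)·(−7)·(−1)·(−4) = 224 ≡ 3, so v_3 = 3^{−1} = 9 (mod 13).
  i = 4 (α = 5): (5−12)(5−11)(5−4)(5−8) = (−7)·(−6)·1·(−3) = −126 ≡ 4, so v_4 = 4^{−1} = 10 (mod 13).
  i = 5 (α = 8): (8−12)(8−11)(8−4)(8−5) = (−4)·(−3)·4·3 = 144 ≡ 1, so v_5 = 1^{−1} = 1 (mod 13).
  v = [9, 10, 9, 10, 1].
Step 2: syndromes of r = [3, 8, 0, 12, 10] (all sums mod 13).
  S_0 = Σ v_i r_i = 9·3 + 10·8 + 9·0 + 10·12 + 1·10 = 237 ≡ 3.
  S_1 = Σ v_i α_i r_i = 9·12·3 + 10·11·8 + 9·4·0 + 10·5·12 + 1·8·10 = 1884 ≡ 12.
  α_i^2 mod 13 = [1, 4, 3, 12, 12].
  S_2 = Σ v_i α_i^2 r_i = 9·1·3 + 10·4·8 + 9·3·0 + 10·12·12 + 1·12·10 = 1907 ≡ 9.
  S = (3, 12, 9) ≠ 0, so r is not a codeword (an error is present).
Step 3: locate the error. For a single error e at position i, S_ℓ = v_i·e·α_i^ℓ, so α_err = S_1/S_0.
  S_0^{−1} = 3^{−1} = 9 (mod 13), so α_err = 12·9 = 108 ≡ 4 = α_3. Error position i = 3.
  Consistency check: S_2/S_1 = 9·12 = 108 ≡ 4 = α_err ✓ (single-error assumption holds).
Step 4: error magnitude e = S_0/v_3 = S_0·∏_{j≠3}(α_3 − α_j) = 3·3 = 9 ≡ 9 (mod 13).
Step 5: correct position 3: c_3 = r_3 − e = 0 − 9 ≡ 4 (mod 13). Hence c = [3, 8, 4, 12, 10].
  Check: interpolating c through the α_i gives m(x) = 11 + 8·x (degree < 2) with m(α_i) = c_i for every i, so c is indeed a codeword.


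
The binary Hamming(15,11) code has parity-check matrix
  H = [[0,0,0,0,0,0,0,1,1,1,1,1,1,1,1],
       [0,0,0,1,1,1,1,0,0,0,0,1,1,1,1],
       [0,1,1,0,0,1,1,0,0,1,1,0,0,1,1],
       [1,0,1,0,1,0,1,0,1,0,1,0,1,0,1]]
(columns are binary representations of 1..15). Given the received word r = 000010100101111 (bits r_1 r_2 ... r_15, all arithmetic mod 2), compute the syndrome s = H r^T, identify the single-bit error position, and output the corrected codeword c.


s = (1, 0, 0, 0)^T, error position = 8, corrected codeword c = 000010110101111

Compute s = H r^T mod 2 one row at a time:
  s_1 = 0 + 0 + 1 + 0 + 1 + 1 + 1 + 1 = 5 ≡ 1 (mod 2).
  s_2 = 0 + 1 + 0 + 1 + 1 + 1 + 1 + 1 = 6 ≡ 0 (mod 2).
  s_3 = 0 + 0 + 0 + 1 + 1 + 0 + 1 + 1 = 4 ≡ 0 (mod 2).
  s_4 = 0 + 0 + 1 + 1 + 0 + 0 + 1 + 1 = 4 ≡ 0 (mod 2).
s = (1, 0, 0, 0)^T — this equals column 8 of H (binary 1000), so error is at position 8.
Correct: flip bit 8 of r = 000010100101111 to get c = 000010110101111.


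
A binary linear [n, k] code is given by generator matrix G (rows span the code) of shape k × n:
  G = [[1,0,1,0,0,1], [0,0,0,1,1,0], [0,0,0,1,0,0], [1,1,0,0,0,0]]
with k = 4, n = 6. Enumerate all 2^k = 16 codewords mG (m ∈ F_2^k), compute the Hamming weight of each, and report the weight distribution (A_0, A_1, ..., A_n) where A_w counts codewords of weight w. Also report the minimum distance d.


Weight distribution: A_0 = 1, A_1 = 2, A_2 = 2, A_3 = 4, A_4 = 5, A_5 = 2. Minimum distance d = 1.

Enumerate all 2^4 = 16 messages m ∈ F_2^4.
For each, compute codeword c = mG in F_2^6, then tally its weight.
  m = 0000 → c = 000000, weight = 0.
  m = 1000 → c = 101001, weight = 3.
  m = 0100 → c = 000110, weight = 2.
  m = 1100 → c = 101111, weight = 5.
  m = 0010 → c = 000100, weight = 1.
  m = 1010 → c = 101101, weight = 4.
  m = 0110 → c = 000010, weight = 1.
  m = 1110 → c = 101011, weight = 4.
  m = 0001 → c = 110000, weight = 2.
  m = 1001 → c = 011001, weight = 3.
  m = 0101 → c = 110110, weight = 4.
  m = 1101 → c = 011111, weight = 5.
  m = 0011 → c = 110100, weight = 3.
  m = 1011 → c = 011101, weight = 4.
  m = 0111 → c = 110010, weight = 3.
  m = 1111 → c = 011011, weight = 4.
Tally weights:
  weight 0: 1 codewords.
  weight 1: 2 codewords.
  weight 2: 2 codewords.
  weight 3: 4 codewords.
  weight 4: 5 codewords.
  weight 5: 2 codewords.
Minimum distance d = smallest w > 0 with A_w > 0 = 1.
Sanity: Σ A_w = 16 = 2^4 = 16 ✓.
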